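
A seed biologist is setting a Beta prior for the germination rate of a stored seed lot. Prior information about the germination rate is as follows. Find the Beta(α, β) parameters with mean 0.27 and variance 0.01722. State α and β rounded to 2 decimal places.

α = 2.82, β = 7.63

By moment matching, α+β = μ(1−μ)/σ² − 1 = (0.27·0.73)/0.01722 − 1 = 11.4460 − 1 = 10.4460.
Since α/(α+β) = μ, α = 0.27·10.4460 = 2.82 and β = 0.73·10.4460 = 7.63.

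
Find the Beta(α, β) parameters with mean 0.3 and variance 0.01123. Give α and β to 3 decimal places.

α = 5.310, β = 12.390

By moment matching, α+β = μ(1−μ)/σ² − 1 = (0.3·0.7)/0.01123 − 1 = 18.6999 − 1 = 17.6999.
Since α/(α+β) = μ, α = 0.3·17.6999 = 5.310 and β = 0.7·17.6999 = 12.390.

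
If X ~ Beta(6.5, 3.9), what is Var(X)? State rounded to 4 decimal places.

0.0206

μ = 6.5/10.4 = 0.625000; Var = μ(1−μ)/(α+β+1) = 0.2343750/11.4 = 0.0206.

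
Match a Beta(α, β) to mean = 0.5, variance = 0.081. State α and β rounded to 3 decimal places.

By moment matching, α+β = μ(1−μ)/σ² − 1 = (0.5·0.5)/0.081 − 1 = 3.0864 − 1 = 2.0864.
Since α/(α+β) = μ, α = 0.5·2.0864 = 1.043 and β = 0.5·2.0864 = 1.043.

α = 1.043, β = 1.043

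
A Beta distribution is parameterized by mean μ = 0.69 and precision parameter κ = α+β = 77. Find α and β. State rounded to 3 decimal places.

α = μκ = 0.69×77 = 53.130 and β = (1−μ)κ = 0.31×77 = 23.870.

α = 53.130, β = 23.870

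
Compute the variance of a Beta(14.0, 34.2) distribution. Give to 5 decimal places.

μ = 14.0/48.2 = 0.290456; Var = μ(1−μ)/(α+β+1) = 0.2060915/49.2 = 0.00419.

0.00419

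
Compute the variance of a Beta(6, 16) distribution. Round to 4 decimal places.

Var = αβ/[(α+β)²(α+β+1)] = (6×16)/(22²×23) = 96/11132 = 0.0086.

0.0086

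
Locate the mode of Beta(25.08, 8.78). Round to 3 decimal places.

With α,β > 1, mode = (α−1)/(α+β−2) = 24.08/31.86 = 0.756.

0.756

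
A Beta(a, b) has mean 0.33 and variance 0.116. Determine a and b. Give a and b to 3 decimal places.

Write ν = a+b; then a = μν and Var = μ(1−μ)/(ν+1).
ν = μ(1−μ)/Var − 1 = 0.2211/0.116 − 1 = 0.9060.
a = 0.33·0.9060 = 0.299, b = 0.67·0.9060 = 0.607.

a = 0.299, b = 0.607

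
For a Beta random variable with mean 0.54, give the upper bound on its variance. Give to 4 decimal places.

0.2484

For fixed mean μ the Beta variance is μ(1−μ)/(α+β+1), increasing as α+β decreases.
Its least upper bound (not attained) is μ(1−μ) = 0.54·0.46 = 0.2484.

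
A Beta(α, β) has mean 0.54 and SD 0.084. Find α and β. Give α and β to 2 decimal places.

α = 18.47, β = 15.73

Variance = 0.084² = 0.007056. The moment-matching identity α+β = μ(1−μ)/Var − 1 gives
α+β = 0.2484/0.007056 − 1 = 34.2041, so α = μ·34.2041 = 18.47 and β = (1−μ)·34.2041 = 15.73.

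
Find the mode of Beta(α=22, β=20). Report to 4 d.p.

0.5250

The density x^(α−1)(1−x)^(β−1) is maximised at (α−1)/(α+β−2) = 21/40 = 0.5250.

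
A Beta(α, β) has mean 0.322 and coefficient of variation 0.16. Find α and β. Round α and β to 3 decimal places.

σ = CV·μ = 0.16×0.322 = 0.05152, so σ² = 0.002654.
s+1 = μ(1−μ)/σ² = 0.218316/0.002654 = 82.2496, so s = α+β = 81.2496.
α = μs = 26.162, β = (1−μ)s = 55.087.

α = 26.162, β = 55.087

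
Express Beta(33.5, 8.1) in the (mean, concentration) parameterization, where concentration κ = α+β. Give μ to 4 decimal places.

μ = 0.8053, κ = 41.6

κ = α+β = 33.5+8.1 = 41.6; μ = α/κ = 33.5/41.6 = 0.8053.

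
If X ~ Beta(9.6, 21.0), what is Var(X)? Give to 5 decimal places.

Var = αβ/[(α+β)²(α+β+1)] = (9.6×21.0)/(30.6²×31.6) = 201.60/29588.976 = 0.00681.

0.00681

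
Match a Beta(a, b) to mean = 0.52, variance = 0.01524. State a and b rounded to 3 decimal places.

a = 7.997, b = 7.381

Let s = a+b. The Beta variance is μ(1−μ)/(s+1).
So s+1 = μ(1−μ)/σ² = (0.52×0.48)/0.01524 = 0.2496/0.01524 = 16.3780, giving s = 15.3780.
Then a = μs = 0.52×15.3780 = 7.997 and b = (1−μ)s = 0.48×15.3780 = 7.381.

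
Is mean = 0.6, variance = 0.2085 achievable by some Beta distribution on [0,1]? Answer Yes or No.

Yes

For any Beta, Var(X) < E[X]·(1−E[X]).
Here μ(1−μ) = 0.6×0.4 = 0.24, and 0.2085 < 0.24.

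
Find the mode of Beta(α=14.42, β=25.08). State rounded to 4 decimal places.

0.3579

The density x^(α−1)(1−x)^(β−1) is maximised at (α−1)/(α+β−2) = 13.42/37.50 = 0.3579.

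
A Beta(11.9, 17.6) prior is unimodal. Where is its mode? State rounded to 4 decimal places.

0.3964

The density x^(α−1)(1−x)^(β−1) is maximised at (α−1)/(α+β−2) = 10.9/27.5 = 0.3964.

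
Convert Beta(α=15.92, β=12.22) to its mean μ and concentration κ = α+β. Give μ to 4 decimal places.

μ = 0.5657, κ = 28.14

κ = α+β = 15.92+12.22 = 28.14; μ = α/κ = 15.92/28.14 = 0.5657.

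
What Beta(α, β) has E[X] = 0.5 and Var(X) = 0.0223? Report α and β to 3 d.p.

By moment matching, α+β = μ(1−μ)/σ² − 1 = (0.5·0.5)/0.0223 − 1 = 11.2108 − 1 = 10.2108.
Since α/(α+β) = μ, α = 0.5·10.2108 = 5.105 and β = 0.5·10.2108 = 5.105.

α = 5.105, β = 5.105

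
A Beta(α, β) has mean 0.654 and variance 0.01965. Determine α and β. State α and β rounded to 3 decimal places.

Let s = α+β. The Beta variance is μ(1−μ)/(s+1).
So s+1 = μ(1−μ)/σ² = (0.654×0.346)/0.01965 = 0.226284/0.01965 = 11.5157, giving s = 10.5157.
Then α = μs = 0.654×10.5157 = 6.877 and β = (1−μ)s = 0.346×10.5157 = 3.638.

α = 6.877, β = 3.638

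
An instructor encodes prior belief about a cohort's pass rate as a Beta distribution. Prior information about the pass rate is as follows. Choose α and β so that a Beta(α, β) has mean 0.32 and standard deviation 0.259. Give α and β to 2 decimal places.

α = 0.72, β = 1.53

Variance = 0.259² = 0.067081. The moment-matching identity α+β = μ(1−μ)/Var − 1 gives
α+β = 0.2176/0.067081 − 1 = 2.2438, so α = μ·2.2438 = 0.72 and β = (1−μ)·2.2438 = 1.53.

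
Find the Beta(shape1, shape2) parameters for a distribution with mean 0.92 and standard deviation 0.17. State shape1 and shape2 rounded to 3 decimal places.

First σ² = 0.0289. Setting shape1 = μn, shape2 = (1−μ)n with n = shape1+shape2,
μ(1−μ)/(n+1) = 0.0289 ⇒ n+1 = 0.0736/0.0289 = 2.5467 ⇒ n = 1.5467.
Hence shape1 = 0.92×1.5467 = 1.423, shape2 = 0.08×1.5467 = 0.124.

shape1 = 1.423, shape2 = 0.124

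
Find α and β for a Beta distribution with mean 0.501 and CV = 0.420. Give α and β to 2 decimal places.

α = 2.33, β = 2.32

Var = (CV·μ)² = (0.420×0.501)² = 0.044277.
α+β = μ(1−μ)/Var − 1 = 0.249999/0.044277 − 1 = 4.6463.
Thus α = 0.501·4.6463 = 2.33 and β = 0.499·4.6463 = 2.32.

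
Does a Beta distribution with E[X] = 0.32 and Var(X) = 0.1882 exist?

The Beta variance bound is σ² < μ(1−μ).
Here μ(1−μ) = 0.32×0.68 = 0.2176, and 0.1882 < 0.2176.

Yes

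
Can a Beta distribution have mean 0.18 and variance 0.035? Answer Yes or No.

A Beta with mean μ has variance μ(1−μ)/(α+β+1) < μ(1−μ).
Here μ(1−μ) = 0.18×0.82 = 0.1476, and 0.035 < 0.1476.

Yes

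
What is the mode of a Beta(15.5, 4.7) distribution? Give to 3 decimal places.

0.797

With α,β > 1, mode = (α−1)/(α+β−2) = 14.5/18.2 = 0.797.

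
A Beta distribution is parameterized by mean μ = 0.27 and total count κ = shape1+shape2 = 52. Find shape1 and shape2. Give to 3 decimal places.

shape1 = 14.040, shape2 = 37.960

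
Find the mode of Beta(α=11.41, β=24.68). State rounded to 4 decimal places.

0.3054

With α,β > 1, mode = (α−1)/(α+β−2) = 10.41/34.09 = 0.3054.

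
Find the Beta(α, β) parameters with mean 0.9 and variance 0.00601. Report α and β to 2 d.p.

Write ν = α+β; then α = μν and Var = μ(1−μ)/(ν+1).
ν = μ(1−μ)/Var − 1 = 0.09/0.00601 − 1 = 13.9750.
α = 0.9·13.9750 = 12.58, β = 0.1·13.9750 = 1.40.

α = 12.58, β = 1.40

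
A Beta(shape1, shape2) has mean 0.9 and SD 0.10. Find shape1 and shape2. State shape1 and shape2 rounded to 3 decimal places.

First σ² = 0.0100. Setting shape1 = μn, shape2 = (1−μ)n with n = shape1+shape2,
μ(1−μ)/(n+1) = 0.0100 ⇒ n+1 = 0.09/0.0100 = 9.0000 ⇒ n = 8.0000.
Hence shape1 = 0.9×8.0000 = 7.200, shape2 = 0.1×8.0000 = 0.800.

shape1 = 7.200, shape2 = 0.800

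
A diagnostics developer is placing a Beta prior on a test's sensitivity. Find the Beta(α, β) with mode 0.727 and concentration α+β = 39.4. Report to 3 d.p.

For α,β>1 the mode is (α−1)/(α+β−2), so α = mode·(κ−2)+1 = 0.727×37.4+1 = 28.190.
And β = (1−mode)·(κ−2)+1 = 0.273×37.4+1 = 11.210.

α = 28.190, β = 11.210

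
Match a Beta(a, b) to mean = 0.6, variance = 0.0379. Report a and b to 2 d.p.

a = 3.20, b = 2.13

Let s = a+b. The Beta variance is μ(1−μ)/(s+1).
So s+1 = μ(1−μ)/σ² = (0.6×0.4)/0.0379 = 0.24/0.0379 = 6.3325, giving s = 5.3325.
Then a = μs = 0.6×5.3325 = 3.20 and b = (1−μ)s = 0.4×5.3325 = 2.13.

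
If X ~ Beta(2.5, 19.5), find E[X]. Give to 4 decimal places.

0.1136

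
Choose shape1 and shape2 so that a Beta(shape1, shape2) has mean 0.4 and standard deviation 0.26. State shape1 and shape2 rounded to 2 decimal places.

shape1 = 1.02, shape2 = 1.53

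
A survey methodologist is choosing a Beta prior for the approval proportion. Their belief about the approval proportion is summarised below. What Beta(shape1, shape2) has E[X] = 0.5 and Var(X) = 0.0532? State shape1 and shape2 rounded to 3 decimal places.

shape1 = 1.850, shape2 = 1.850

Write ν = shape1+shape2; then shape1 = μν and Var = μ(1−μ)/(ν+1).
ν = μ(1−μ)/Var − 1 = 0.25/0.0532 − 1 = 3.6992.
shape1 = 0.5·3.6992 = 1.850, shape2 = 0.5·3.6992 = 1.850.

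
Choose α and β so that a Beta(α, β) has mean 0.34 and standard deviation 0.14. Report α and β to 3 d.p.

σ² = 0.14² = 0.0196.
With s = α+β, Var = μ(1−μ)/(s+1), so s+1 = (0.34×0.66)/0.0196 = 11.4490 and s = 10.4490.
α = μs = 3.553, β = (1−μ)s = 6.896.

α = 3.553, β = 6.896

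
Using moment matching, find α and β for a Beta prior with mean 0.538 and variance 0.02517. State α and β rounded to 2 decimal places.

Write ν = α+β; then α = μν and Var = μ(1−μ)/(ν+1).
ν = μ(1−μ)/Var − 1 = 0.248556/0.02517 − 1 = 8.8751.
α = 0.538·8.8751 = 4.77, β = 0.462·8.8751 = 4.10.

α = 4.77, β = 4.10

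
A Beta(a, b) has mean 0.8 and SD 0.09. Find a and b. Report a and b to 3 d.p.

a = 15.002, b = 3.751

σ² = 0.09² = 0.0081.
With s = a+b, Var = μ(1−μ)/(s+1), so s+1 = (0.8×0.2)/0.0081 = 19.7531 and s = 18.7531.
a = μs = 15.002, b = (1−μ)s = 3.751.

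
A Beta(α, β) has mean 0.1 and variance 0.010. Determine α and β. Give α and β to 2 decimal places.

Let s = α+β. The Beta variance is μ(1−μ)/(s+1).
So s+1 = μ(1−μ)/σ² = (0.1×0.9)/0.010 = 0.09/0.010 = 9.0000, giving s = 8.0000.
Then α = μs = 0.1×8.0000 = 0.80 and β = (1−μ)s = 0.9×8.0000 = 7.20.

α = 0.80, β = 7.20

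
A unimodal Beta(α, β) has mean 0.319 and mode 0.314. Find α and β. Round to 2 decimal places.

α = 23.73, β = 50.67

Let s = α+β. Mean gives α = μs = 0.319s; mode gives (α−1)/(s−2) = 0.314.
Substituting: 0.319s − 1 = 0.314(s−2) = 0.314s − 0.628, so 0.005s = 0.372 and s = 74.4000.
Then α = 0.319×74.4000 = 23.73 and β = s−α = 50.67.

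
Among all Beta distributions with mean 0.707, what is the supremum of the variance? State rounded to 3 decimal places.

0.207

Var = μ(1−μ)/(α+β+1), which approaches μ(1−μ) as α+β → 0.
So the supremum is μ(1−μ) = 0.707×0.293 = 0.207.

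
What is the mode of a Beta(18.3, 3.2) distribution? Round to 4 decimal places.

0.8872

The density x^(α−1)(1−x)^(β−1) is maximised at (α−1)/(α+β−2) = 17.3/19.5 = 0.8872.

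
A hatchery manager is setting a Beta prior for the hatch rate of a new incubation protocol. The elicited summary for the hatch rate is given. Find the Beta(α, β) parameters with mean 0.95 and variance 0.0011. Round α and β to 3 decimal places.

α = 40.073, β = 2.109

Let s = α+β. The Beta variance is μ(1−μ)/(s+1).
So s+1 = μ(1−μ)/σ² = (0.95×0.05)/0.0011 = 0.0475/0.0011 = 43.1818, giving s = 42.1818.
Then α = μs = 0.95×42.1818 = 40.073 and β = (1−μ)s = 0.05×42.1818 = 2.109.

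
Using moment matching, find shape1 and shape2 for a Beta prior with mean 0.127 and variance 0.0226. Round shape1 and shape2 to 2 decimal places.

shape1 = 0.50, shape2 = 3.41

Let s = shape1+shape2. The Beta variance is μ(1−μ)/(s+1).
So s+1 = μ(1−μ)/σ² = (0.127×0.873)/0.0226 = 0.110871/0.0226 = 4.9058, giving s = 3.9058.
Then shape1 = μs = 0.127×3.9058 = 0.50 and shape2 = (1−μ)s = 0.873×3.9058 = 3.41.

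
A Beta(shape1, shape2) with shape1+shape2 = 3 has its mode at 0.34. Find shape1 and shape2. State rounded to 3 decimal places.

For shape1,shape2>1 the mode is (shape1−1)/(shape1+shape2−2), so shape1 = mode·(κ−2)+1 = 0.34×1+1 = 1.340.
And shape2 = (1−mode)·(κ−2)+1 = 0.66×1+1 = 1.660.

shape1 = 1.340, shape2 = 1.660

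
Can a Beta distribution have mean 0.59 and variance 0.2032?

Yes

The Beta variance bound is σ² < μ(1−μ).
Here μ(1−μ) = 0.59×0.41 = 0.2419, and 0.2032 < 0.2419.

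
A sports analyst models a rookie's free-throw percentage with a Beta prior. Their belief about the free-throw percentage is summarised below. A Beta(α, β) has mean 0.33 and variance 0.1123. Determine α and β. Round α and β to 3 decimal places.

α = 0.320, β = 0.649

Let s = α+β. The Beta variance is μ(1−μ)/(s+1).
So s+1 = μ(1−μ)/σ² = (0.33×0.67)/0.1123 = 0.2211/0.1123 = 1.9688, giving s = 0.9688.
Then α = μs = 0.33×0.9688 = 0.320 and β = (1−μ)s = 0.67×0.9688 = 0.649.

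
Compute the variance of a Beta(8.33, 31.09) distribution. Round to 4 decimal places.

Var = αβ/[(α+β)²(α+β+1)] = (8.33×31.09)/(39.42²×40.42) = 258.9797/62810.109288 = 0.0041.

0.0041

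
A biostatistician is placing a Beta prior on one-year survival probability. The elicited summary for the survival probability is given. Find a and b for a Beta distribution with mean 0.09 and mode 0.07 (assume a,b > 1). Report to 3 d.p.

Let s = a+b. Mean gives a = μs = 0.09s; mode gives (a−1)/(s−2) = 0.07.
Substituting: 0.09s − 1 = 0.07(s−2) = 0.07s − 0.14, so 0.02s = 0.86 and s = 43.0000.
Then a = 0.09×43.0000 = 3.870 and b = s−a = 39.130.

a = 3.870, b = 39.130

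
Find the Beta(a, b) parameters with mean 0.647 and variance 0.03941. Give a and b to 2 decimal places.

a = 3.10, b = 1.69

By moment matching, a+b = μ(1−μ)/σ² − 1 = (0.647·0.353)/0.03941 − 1 = 5.7953 − 1 = 4.7953.
Since a/(a+b) = μ, a = 0.647·4.7953 = 3.10 and b = 0.353·4.7953 = 1.69.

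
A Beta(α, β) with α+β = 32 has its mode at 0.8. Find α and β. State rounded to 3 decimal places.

α = 25.000, β = 7.000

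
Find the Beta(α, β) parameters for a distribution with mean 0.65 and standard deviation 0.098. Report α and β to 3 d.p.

α = 14.747, β = 7.941

σ² = 0.098² = 0.009604.
With s = α+β, Var = μ(1−μ)/(s+1), so s+1 = (0.65×0.35)/0.009604 = 23.6880 and s = 22.6880.
α = μs = 14.747, β = (1−μ)s = 7.941.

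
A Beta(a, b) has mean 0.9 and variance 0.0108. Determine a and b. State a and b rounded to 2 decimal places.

a = 6.60, b = 0.73

Let s = a+b. The Beta variance is μ(1−μ)/(s+1).
So s+1 = μ(1−μ)/σ² = (0.9×0.1)/0.0108 = 0.09/0.0108 = 8.3333, giving s = 7.3333.
Then a = μs = 0.9×7.3333 = 6.60 and b = (1−μ)s = 0.1×7.3333 = 0.73.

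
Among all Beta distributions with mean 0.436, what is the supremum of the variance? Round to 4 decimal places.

Var = μ(1−μ)/(α+β+1), which approaches μ(1−μ) as α+β → 0.
So the supremum is μ(1−μ) = 0.436×0.564 = 0.2459.

0.2459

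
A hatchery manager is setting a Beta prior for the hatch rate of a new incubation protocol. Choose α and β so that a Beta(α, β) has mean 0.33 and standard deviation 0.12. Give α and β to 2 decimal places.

First σ² = 0.0144. Setting α = μn, β = (1−μ)n with n = α+β,
μ(1−μ)/(n+1) = 0.0144 ⇒ n+1 = 0.2211/0.0144 = 15.3542 ⇒ n = 14.3542.
Hence α = 0.33×14.3542 = 4.74, β = 0.67×14.3542 = 9.62.

α = 4.74, β = 9.62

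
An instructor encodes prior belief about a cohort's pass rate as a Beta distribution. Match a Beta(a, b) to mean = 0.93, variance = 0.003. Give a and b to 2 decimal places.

a = 19.25, b = 1.45

Let s = a+b. The Beta variance is μ(1−μ)/(s+1).
So s+1 = μ(1−μ)/σ² = (0.93×0.07)/0.003 = 0.0651/0.003 = 21.7000, giving s = 20.7000.
Then a = μs = 0.93×20.7000 = 19.25 and b = (1−μ)s = 0.07×20.7000 = 1.45.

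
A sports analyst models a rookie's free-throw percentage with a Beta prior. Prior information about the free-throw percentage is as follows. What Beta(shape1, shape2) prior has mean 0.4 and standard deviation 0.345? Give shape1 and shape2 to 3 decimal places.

σ² = 0.345² = 0.119025.
With s = shape1+shape2, Var = μ(1−μ)/(s+1), so s+1 = (0.4×0.6)/0.119025 = 2.0164 and s = 1.0164.
shape1 = μs = 0.407, shape2 = (1−μ)s = 0.610.

shape1 = 0.407, shape2 = 0.610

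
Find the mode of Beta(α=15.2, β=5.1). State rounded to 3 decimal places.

The density x^(α−1)(1−x)^(β−1) is maximised at (α−1)/(α+β−2) = 14.2/18.3 = 0.776.

0.776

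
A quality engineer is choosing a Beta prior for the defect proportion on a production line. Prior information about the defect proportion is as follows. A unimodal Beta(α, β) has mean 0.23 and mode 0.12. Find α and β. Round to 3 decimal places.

Let s = α+β. Mean gives α = μs = 0.23s; mode gives (α−1)/(s−2) = 0.12.
Substituting: 0.23s − 1 = 0.12(s−2) = 0.12s − 0.24, so 0.11s = 0.76 and s = 6.9091.
Then α = 0.23×6.9091 = 1.589 and β = s−α = 5.320.

α = 1.589, β = 5.320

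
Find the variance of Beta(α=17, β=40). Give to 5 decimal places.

0.00361

α+β = 57 and αβ = 680, so Var = αβ/[(α+β)²(α+β+1)] = 680/188442 = 0.00361.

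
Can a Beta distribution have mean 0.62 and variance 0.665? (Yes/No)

No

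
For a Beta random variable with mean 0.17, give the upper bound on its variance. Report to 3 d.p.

0.141

Var = μ(1−μ)/(α+β+1), which approaches μ(1−μ) as α+β → 0.
So the supremum is μ(1−μ) = 0.17×0.83 = 0.141.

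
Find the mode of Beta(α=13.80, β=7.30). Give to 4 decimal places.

0.6702

The density x^(α−1)(1−x)^(β−1) is maximised at (α−1)/(α+β−2) = 12.80/19.10 = 0.6702.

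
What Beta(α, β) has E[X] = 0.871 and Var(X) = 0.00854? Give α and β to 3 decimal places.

Let s = α+β. The Beta variance is μ(1−μ)/(s+1).
So s+1 = μ(1−μ)/σ² = (0.871×0.129)/0.00854 = 0.112359/0.00854 = 13.1568, giving s = 12.1568.
Then α = μs = 0.871×12.1568 = 10.589 and β = (1−μ)s = 0.129×12.1568 = 1.568.

α = 10.589, β = 1.568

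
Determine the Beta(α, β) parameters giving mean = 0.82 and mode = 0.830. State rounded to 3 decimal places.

α = 54.120, β = 11.880

With s = α+β: μ = α/s and mode = (α−1)/(s−2). Eliminating α = μs,
μs − 1 = m(s−2) ⇒ s(μ−m) = 1−2m ⇒ s = -0.660/-0.010 = 66.0000.
So α = μs = 54.120, β = (1−μ)s = 11.880.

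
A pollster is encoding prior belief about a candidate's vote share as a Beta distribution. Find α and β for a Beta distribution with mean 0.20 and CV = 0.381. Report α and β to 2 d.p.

Var = (CV·μ)² = (0.381×0.20)² = 0.005806.
α+β = μ(1−μ)/Var − 1 = 0.1600/0.005806 − 1 = 26.5556.
Thus α = 0.20·26.5556 = 5.31 and β = 0.80·26.5556 = 21.24.

α = 5.31, β = 21.24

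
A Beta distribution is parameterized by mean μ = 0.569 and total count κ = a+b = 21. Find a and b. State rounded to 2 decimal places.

Split κ in proportion μ : (1−μ): a = 0.569·21 = 11.95, b = 21 − 11.95 = 9.05.

a = 11.95, b = 9.05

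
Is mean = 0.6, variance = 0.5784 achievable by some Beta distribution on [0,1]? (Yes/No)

For any Beta, Var(X) < E[X]·(1−E[X]).
Here μ(1−μ) = 0.6×0.4 = 0.24, and 0.5784 ≥ 0.24.

No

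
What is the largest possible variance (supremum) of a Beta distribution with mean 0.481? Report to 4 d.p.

0.2496

Var = μ(1−μ)/(α+β+1), which approaches μ(1−μ) as α+β → 0.
So the supremum is μ(1−μ) = 0.481×0.519 = 0.2496.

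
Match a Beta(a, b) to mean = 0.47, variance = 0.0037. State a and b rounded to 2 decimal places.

Let s = a+b. The Beta variance is μ(1−μ)/(s+1).
So s+1 = μ(1−μ)/σ² = (0.47×0.53)/0.0037 = 0.2491/0.0037 = 67.3243, giving s = 66.3243.
Then a = μs = 0.47×66.3243 = 31.17 and b = (1−μ)s = 0.53×66.3243 = 35.15.

a = 31.17, b = 35.15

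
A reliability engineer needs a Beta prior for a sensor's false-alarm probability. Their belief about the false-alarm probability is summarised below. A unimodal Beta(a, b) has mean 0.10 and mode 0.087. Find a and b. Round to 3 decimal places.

a = 6.354, b = 57.185

Let s = a+b. Mean gives a = μs = 0.10s; mode gives (a−1)/(s−2) = 0.087.
Substituting: 0.10s − 1 = 0.087(s−2) = 0.087s − 0.174, so 0.013s = 0.826 and s = 63.5385.
Then a = 0.10×63.5385 = 6.354 and b = s−a = 57.185.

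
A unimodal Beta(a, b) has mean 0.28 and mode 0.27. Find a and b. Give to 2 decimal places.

a = 12.88, b = 33.12

With s = a+b: μ = a/s and mode = (a−1)/(s−2). Eliminating a = μs,
μs − 1 = m(s−2) ⇒ s(μ−m) = 1−2m ⇒ s = 0.46/0.01 = 46.0000.
So a = μs = 12.88, b = (1−μ)s = 33.12.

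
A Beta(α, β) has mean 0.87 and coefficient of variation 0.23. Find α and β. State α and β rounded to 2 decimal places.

α = 1.59, β = 0.24

σ = CV·μ = 0.23×0.87 = 0.20010, so σ² = 0.040040.
s+1 = μ(1−μ)/σ² = 0.1131/0.040040 = 2.8247, so s = α+β = 1.8247.
α = μs = 1.59, β = (1−μ)s = 0.24.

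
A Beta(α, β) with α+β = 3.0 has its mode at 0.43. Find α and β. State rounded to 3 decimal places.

For α,β>1 the mode is (α−1)/(α+β−2), so α = mode·(κ−2)+1 = 0.43×1.0+1 = 1.430.
And β = (1−mode)·(κ−2)+1 = 0.57×1.0+1 = 1.570.

α = 1.430, β = 1.570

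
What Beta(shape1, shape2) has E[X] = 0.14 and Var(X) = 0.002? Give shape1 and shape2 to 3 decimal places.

shape1 = 8.288, shape2 = 50.912

Write ν = shape1+shape2; then shape1 = μν and Var = μ(1−μ)/(ν+1).
ν = μ(1−μ)/Var − 1 = 0.1204/0.002 − 1 = 59.2000.
shape1 = 0.14·59.2000 = 8.288, shape2 = 0.86·59.2000 = 50.912.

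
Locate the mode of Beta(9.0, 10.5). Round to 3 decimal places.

With α,β > 1, mode = (α−1)/(α+β−2) = 8.0/17.5 = 0.457.

0.457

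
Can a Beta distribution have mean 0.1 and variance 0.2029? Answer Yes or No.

A Beta with mean μ has variance μ(1−μ)/(α+β+1) < μ(1−μ).
Here μ(1−μ) = 0.1×0.9 = 0.09, and 0.2029 ≥ 0.09.

No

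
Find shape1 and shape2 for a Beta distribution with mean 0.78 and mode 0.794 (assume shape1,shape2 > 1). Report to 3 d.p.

shape1 = 32.760, shape2 = 9.240

With s = shape1+shape2: μ = shape1/s and mode = (shape1−1)/(s−2). Eliminating shape1 = μs,
μs − 1 = m(s−2) ⇒ s(μ−m) = 1−2m ⇒ s = -0.588/-0.014 = 42.0000.
So shape1 = μs = 32.760, shape2 = (1−μ)s = 9.240.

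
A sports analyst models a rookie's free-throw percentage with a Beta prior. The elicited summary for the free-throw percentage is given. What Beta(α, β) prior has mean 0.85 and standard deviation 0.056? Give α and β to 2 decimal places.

α = 33.71, β = 5.95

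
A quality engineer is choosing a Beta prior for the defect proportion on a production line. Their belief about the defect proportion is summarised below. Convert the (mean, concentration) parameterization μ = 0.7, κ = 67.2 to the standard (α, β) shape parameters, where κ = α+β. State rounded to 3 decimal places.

α = 47.040, β = 20.160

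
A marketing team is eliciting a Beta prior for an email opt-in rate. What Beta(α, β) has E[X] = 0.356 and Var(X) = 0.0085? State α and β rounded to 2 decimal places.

By moment matching, α+β = μ(1−μ)/σ² − 1 = (0.356·0.644)/0.0085 − 1 = 26.9722 − 1 = 25.9722.
Since α/(α+β) = μ, α = 0.356·25.9722 = 9.25 and β = 0.644·25.9722 = 16.73.

α = 9.25, β = 16.73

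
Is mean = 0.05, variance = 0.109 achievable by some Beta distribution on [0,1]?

A Beta with mean μ has variance μ(1−μ)/(α+β+1) < μ(1−μ).
Here μ(1−μ) = 0.05×0.95 = 0.0475, and 0.109 ≥ 0.0475.

No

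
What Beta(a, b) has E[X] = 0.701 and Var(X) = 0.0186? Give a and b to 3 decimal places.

a = 7.198, b = 3.070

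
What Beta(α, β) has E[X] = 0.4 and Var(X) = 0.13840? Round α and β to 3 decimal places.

Write ν = α+β; then α = μν and Var = μ(1−μ)/(ν+1).
ν = μ(1−μ)/Var − 1 = 0.24/0.13840 − 1 = 0.7341.
α = 0.4·0.7341 = 0.294, β = 0.6·0.7341 = 0.440.

α = 0.294, β = 0.440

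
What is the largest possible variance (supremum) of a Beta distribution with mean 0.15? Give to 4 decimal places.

0.1275

For fixed mean μ the Beta variance is μ(1−μ)/(α+β+1), increasing as α+β decreases.
Its least upper bound (not attained) is μ(1−μ) = 0.15·0.85 = 0.1275.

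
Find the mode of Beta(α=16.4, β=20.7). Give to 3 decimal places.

0.439

The density x^(α−1)(1−x)^(β−1) is maximised at (α−1)/(α+β−2) = 15.4/35.1 = 0.439.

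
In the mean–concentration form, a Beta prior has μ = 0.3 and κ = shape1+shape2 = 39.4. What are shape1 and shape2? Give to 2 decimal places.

shape1 = 11.82, shape2 = 27.58

shape1 = μκ = 0.3×39.4 = 11.82 and shape2 = (1−μ)κ = 0.7×39.4 = 27.58.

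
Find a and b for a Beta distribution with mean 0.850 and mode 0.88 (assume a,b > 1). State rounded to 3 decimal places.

a = 21.533, b = 3.800

Let s = a+b. Mean gives a = μs = 0.850s; mode gives (a−1)/(s−2) = 0.88.
Substituting: 0.850s − 1 = 0.88(s−2) = 0.88s − 1.76, so -0.030s = -0.76 and s = 25.3333.
Then a = 0.850×25.3333 = 21.533 and b = s−a = 3.800.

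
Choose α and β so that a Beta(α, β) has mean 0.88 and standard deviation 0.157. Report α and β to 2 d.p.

Variance = 0.157² = 0.024649. The moment-matching identity α+β = μ(1−μ)/Var − 1 gives
α+β = 0.1056/0.024649 − 1 = 3.2841, so α = μ·3.2841 = 2.89 and β = (1−μ)·3.2841 = 0.39.

α = 2.89, β = 0.39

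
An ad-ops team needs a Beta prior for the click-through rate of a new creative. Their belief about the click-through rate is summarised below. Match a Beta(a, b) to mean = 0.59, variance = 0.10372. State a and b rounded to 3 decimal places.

a = 0.786, b = 0.546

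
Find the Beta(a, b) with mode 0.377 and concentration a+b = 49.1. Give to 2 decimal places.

a = 18.76, b = 30.34

For a,b>1 the mode is (a−1)/(a+b−2), so a = mode·(κ−2)+1 = 0.377×47.1+1 = 18.76.
And b = (1−mode)·(κ−2)+1 = 0.623×47.1+1 = 30.34.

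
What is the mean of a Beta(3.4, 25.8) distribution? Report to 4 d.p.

E[X] = α/(α+β) = 3.4/29.2 = 0.1164.

0.1164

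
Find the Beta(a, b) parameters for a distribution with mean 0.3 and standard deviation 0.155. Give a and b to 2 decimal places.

Variance = 0.155² = 0.024025. The moment-matching identity a+b = μ(1−μ)/Var − 1 gives
a+b = 0.21/0.024025 − 1 = 7.7409, so a = μ·7.7409 = 2.32 and b = (1−μ)·7.7409 = 5.42.

a = 2.32, b = 5.42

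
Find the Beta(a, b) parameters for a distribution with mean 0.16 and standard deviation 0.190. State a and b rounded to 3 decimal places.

a = 0.436, b = 2.287

Variance = 0.190² = 0.036100. The moment-matching identity a+b = μ(1−μ)/Var − 1 gives
a+b = 0.1344/0.036100 − 1 = 2.7230, so a = μ·2.7230 = 0.436 and b = (1−μ)·2.7230 = 2.287.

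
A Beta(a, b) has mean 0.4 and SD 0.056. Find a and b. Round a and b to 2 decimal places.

a = 30.21, b = 45.32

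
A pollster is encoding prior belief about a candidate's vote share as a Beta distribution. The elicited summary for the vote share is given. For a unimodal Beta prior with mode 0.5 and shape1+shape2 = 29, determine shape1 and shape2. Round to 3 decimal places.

For shape1,shape2>1 the mode is (shape1−1)/(shape1+shape2−2), so shape1 = mode·(κ−2)+1 = 0.5×27+1 = 14.500.
And shape2 = (1−mode)·(κ−2)+1 = 0.5×27+1 = 14.500.

shape1 = 14.500, shape2 = 14.500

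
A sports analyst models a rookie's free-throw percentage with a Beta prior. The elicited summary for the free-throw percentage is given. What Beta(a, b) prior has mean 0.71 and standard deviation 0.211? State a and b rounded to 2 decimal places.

a = 2.57, b = 1.05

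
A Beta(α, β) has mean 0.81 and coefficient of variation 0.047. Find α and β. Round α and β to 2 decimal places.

α = 85.20, β = 19.99

σ = CV·μ = 0.047×0.81 = 0.03807, so σ² = 0.001449.
s+1 = μ(1−μ)/σ² = 0.1539/0.001449 = 106.1874, so s = α+β = 105.1874.
α = μs = 85.20, β = (1−μ)s = 19.99.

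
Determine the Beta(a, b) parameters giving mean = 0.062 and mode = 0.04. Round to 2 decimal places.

Let s = a+b. Mean gives a = μs = 0.062s; mode gives (a−1)/(s−2) = 0.04.
Substituting: 0.062s − 1 = 0.04(s−2) = 0.04s − 0.08, so 0.022s = 0.92 and s = 41.8182.
Then a = 0.062×41.8182 = 2.59 and b = s−a = 39.23.

a = 2.59, b = 39.23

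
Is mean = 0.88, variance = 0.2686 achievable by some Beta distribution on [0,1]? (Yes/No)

The Beta variance bound is σ² < μ(1−μ).
Here μ(1−μ) = 0.88×0.12 = 0.1056, and 0.2686 ≥ 0.1056.

No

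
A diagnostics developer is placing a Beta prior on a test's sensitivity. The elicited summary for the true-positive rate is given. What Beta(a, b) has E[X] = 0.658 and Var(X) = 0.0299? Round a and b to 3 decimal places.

a = 4.294, b = 2.232

By moment matching, a+b = μ(1−μ)/σ² − 1 = (0.658·0.342)/0.0299 − 1 = 7.5263 − 1 = 6.5263.
Since a/(a+b) = μ, a = 0.658·6.5263 = 4.294 and b = 0.342·6.5263 = 2.232.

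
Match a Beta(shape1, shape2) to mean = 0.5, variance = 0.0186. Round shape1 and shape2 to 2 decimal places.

shape1 = 6.22, shape2 = 6.22

Let s = shape1+shape2. The Beta variance is μ(1−μ)/(s+1).
So s+1 = μ(1−μ)/σ² = (0.5×0.5)/0.0186 = 0.25/0.0186 = 13.4409, giving s = 12.4409.
Then shape1 = μs = 0.5×12.4409 = 6.22 and shape2 = (1−μ)s = 0.5×12.4409 = 6.22.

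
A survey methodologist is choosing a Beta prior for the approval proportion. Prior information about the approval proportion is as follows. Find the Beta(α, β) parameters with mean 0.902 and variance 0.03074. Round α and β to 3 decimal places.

α = 1.692, β = 0.184

Let s = α+β. The Beta variance is μ(1−μ)/(s+1).
So s+1 = μ(1−μ)/σ² = (0.902×0.098)/0.03074 = 0.088396/0.03074 = 2.8756, giving s = 1.8756.
Then α = μs = 0.902×1.8756 = 1.692 and β = (1−μ)s = 0.098×1.8756 = 0.184.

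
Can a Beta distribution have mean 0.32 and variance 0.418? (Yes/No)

For any Beta, Var(X) < E[X]·(1−E[X]).
Here μ(1−μ) = 0.32×0.68 = 0.2176, and 0.418 ≥ 0.2176.

No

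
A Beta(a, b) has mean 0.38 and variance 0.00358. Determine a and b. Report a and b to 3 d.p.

Write ν = a+b; then a = μν and Var = μ(1−μ)/(ν+1).
ν = μ(1−μ)/Var − 1 = 0.2356/0.00358 − 1 = 64.8101.
a = 0.38·64.8101 = 24.628, b = 0.62·64.8101 = 40.182.

a = 24.628, b = 40.182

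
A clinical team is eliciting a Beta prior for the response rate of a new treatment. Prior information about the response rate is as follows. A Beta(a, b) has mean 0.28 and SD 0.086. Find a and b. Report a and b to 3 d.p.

a = 7.352, b = 18.906

σ² = 0.086² = 0.007396.
With s = a+b, Var = μ(1−μ)/(s+1), so s+1 = (0.28×0.72)/0.007396 = 27.2580 and s = 26.2580.
a = μs = 7.352, b = (1−μ)s = 18.906.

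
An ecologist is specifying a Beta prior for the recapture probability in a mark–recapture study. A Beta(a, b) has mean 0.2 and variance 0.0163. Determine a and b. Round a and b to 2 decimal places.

a = 1.76, b = 7.05

By moment matching, a+b = μ(1−μ)/σ² − 1 = (0.2·0.8)/0.0163 − 1 = 9.8160 − 1 = 8.8160.
Since a/(a+b) = μ, a = 0.2·8.8160 = 1.76 and b = 0.8·8.8160 = 7.05.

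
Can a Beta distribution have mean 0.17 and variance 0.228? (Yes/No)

A Beta with mean μ has variance μ(1−μ)/(α+β+1) < μ(1−μ).
Here μ(1−μ) = 0.17×0.83 = 0.1411, and 0.228 ≥ 0.1411.

No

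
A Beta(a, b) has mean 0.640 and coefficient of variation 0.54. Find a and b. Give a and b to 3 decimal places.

a = 0.595, b = 0.334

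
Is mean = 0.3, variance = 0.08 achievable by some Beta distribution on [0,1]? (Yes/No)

A Beta with mean μ has variance μ(1−μ)/(α+β+1) < μ(1−μ).
Here μ(1−μ) = 0.3×0.7 = 0.21, and 0.08 < 0.21.

Yes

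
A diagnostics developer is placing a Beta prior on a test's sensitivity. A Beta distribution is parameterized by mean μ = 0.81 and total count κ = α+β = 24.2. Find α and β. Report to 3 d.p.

α = μκ = 0.81×24.2 = 19.602 and β = (1−μ)κ = 0.19×24.2 = 4.598.

α = 19.602, β = 4.598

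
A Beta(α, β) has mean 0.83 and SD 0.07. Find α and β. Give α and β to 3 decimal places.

α = 23.071, β = 4.725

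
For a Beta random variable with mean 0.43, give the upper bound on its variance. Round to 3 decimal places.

0.245

For fixed mean μ the Beta variance is μ(1−μ)/(α+β+1), increasing as α+β decreases.
Its least upper bound (not attained) is μ(1−μ) = 0.43·0.57 = 0.245.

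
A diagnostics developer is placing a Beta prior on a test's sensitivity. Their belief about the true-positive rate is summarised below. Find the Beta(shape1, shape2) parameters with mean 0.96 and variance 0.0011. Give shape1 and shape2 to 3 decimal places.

shape1 = 32.553, shape2 = 1.356

By moment matching, shape1+shape2 = μ(1−μ)/σ² − 1 = (0.96·0.04)/0.0011 − 1 = 34.9091 − 1 = 33.9091.
Since shape1/(shape1+shape2) = μ, shape1 = 0.96·33.9091 = 32.553 and shape2 = 0.04·33.9091 = 1.356.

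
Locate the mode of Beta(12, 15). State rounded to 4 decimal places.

The density x^(α−1)(1−x)^(β−1) is maximised at (α−1)/(α+β−2) = 11/25 = 0.4400.

0.4400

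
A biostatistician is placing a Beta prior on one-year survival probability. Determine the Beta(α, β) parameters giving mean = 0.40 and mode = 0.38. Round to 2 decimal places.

Let s = α+β. Mean gives α = μs = 0.40s; mode gives (α−1)/(s−2) = 0.38.
Substituting: 0.40s − 1 = 0.38(s−2) = 0.38s − 0.76, so 0.02s = 0.24 and s = 12.0000.
Then α = 0.40×12.0000 = 4.80 and β = s−α = 7.20.

α = 4.80, β = 7.20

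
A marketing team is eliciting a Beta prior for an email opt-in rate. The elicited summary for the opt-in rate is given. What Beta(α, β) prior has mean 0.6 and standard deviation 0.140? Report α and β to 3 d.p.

α = 6.747, β = 4.498

First σ² = 0.019600. Setting α = μn, β = (1−μ)n with n = α+β,
μ(1−μ)/(n+1) = 0.019600 ⇒ n+1 = 0.24/0.019600 = 12.2449 ⇒ n = 11.2449.
Hence α = 0.6×11.2449 = 6.747, β = 0.4×11.2449 = 4.498.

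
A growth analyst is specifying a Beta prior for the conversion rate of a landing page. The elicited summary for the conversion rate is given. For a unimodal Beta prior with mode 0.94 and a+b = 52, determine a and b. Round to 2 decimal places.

Mode = (a−1)/(κ−2) with κ = a+b, so a−1 = 0.94·50 = 47.00.
a = 48.00; b = κ − a = 4.00.

a = 48.00, b = 4.00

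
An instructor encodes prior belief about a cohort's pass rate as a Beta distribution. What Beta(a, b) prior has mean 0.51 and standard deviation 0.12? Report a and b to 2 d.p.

a = 8.34, b = 8.01

σ² = 0.12² = 0.0144.
With s = a+b, Var = μ(1−μ)/(s+1), so s+1 = (0.51×0.49)/0.0144 = 17.3542 and s = 16.3542.
a = μs = 8.34, b = (1−μ)s = 8.01.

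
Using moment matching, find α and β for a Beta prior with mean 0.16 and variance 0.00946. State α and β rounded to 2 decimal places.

α = 2.11, β = 11.09

By moment matching, α+β = μ(1−μ)/σ² − 1 = (0.16·0.84)/0.00946 − 1 = 14.2072 − 1 = 13.2072.
Since α/(α+β) = μ, α = 0.16·13.2072 = 2.11 and β = 0.84·13.2072 = 11.09.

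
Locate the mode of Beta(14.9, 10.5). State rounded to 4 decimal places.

The density x^(α−1)(1−x)^(β−1) is maximised at (α−1)/(α+β−2) = 13.9/23.4 = 0.5940.

0.5940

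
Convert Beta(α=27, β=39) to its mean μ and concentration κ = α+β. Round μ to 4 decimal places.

μ = 0.4091, κ = 66

κ = α+β = 27+39 = 66; μ = α/κ = 27/66 = 0.4091.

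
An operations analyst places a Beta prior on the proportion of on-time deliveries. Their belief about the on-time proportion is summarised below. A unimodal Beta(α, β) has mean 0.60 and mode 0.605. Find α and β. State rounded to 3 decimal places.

α = 25.200, β = 16.800

With s = α+β: μ = α/s and mode = (α−1)/(s−2). Eliminating α = μs,
μs − 1 = m(s−2) ⇒ s(μ−m) = 1−2m ⇒ s = -0.210/-0.005 = 42.0000.
So α = μs = 25.200, β = (1−μ)s = 16.800.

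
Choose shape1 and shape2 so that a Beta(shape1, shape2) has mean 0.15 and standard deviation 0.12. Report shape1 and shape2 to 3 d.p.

Variance = 0.12² = 0.0144. The moment-matching identity shape1+shape2 = μ(1−μ)/Var − 1 gives
shape1+shape2 = 0.1275/0.0144 − 1 = 7.8542, so shape1 = μ·7.8542 = 1.178 and shape2 = (1−μ)·7.8542 = 6.676.

shape1 = 1.178, shape2 = 6.676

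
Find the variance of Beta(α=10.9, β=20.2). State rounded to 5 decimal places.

0.00709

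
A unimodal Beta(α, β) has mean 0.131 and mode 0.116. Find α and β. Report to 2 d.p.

α = 6.71, β = 44.49

Let s = α+β. Mean gives α = μs = 0.131s; mode gives (α−1)/(s−2) = 0.116.
Substituting: 0.131s − 1 = 0.116(s−2) = 0.116s − 0.232, so 0.015s = 0.768 and s = 51.2000.
Then α = 0.131×51.2000 = 6.71 and β = s−α = 44.49.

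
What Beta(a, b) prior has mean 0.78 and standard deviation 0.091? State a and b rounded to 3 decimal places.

a = 15.383, b = 4.339

Variance = 0.091² = 0.008281. The moment-matching identity a+b = μ(1−μ)/Var − 1 gives
a+b = 0.1716/0.008281 − 1 = 19.7221, so a = μ·19.7221 = 15.383 and b = (1−μ)·19.7221 = 4.339.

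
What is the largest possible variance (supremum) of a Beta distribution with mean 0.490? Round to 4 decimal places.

0.2499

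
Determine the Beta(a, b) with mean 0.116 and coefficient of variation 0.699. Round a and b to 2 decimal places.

a = 1.69, b = 12.90

Var = (CV·μ)² = (0.699×0.116)² = 0.006575.
a+b = μ(1−μ)/Var − 1 = 0.102544/0.006575 − 1 = 14.5970.
Thus a = 0.116·14.5970 = 1.69 and b = 0.884·14.5970 = 12.90.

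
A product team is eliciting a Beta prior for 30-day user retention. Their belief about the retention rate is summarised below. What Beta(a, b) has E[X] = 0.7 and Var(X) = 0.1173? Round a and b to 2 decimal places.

a = 0.55, b = 0.24

By moment matching, a+b = μ(1−μ)/σ² − 1 = (0.7·0.3)/0.1173 − 1 = 1.7903 − 1 = 0.7903.
Since a/(a+b) = μ, a = 0.7·0.7903 = 0.55 and b = 0.3·0.7903 = 0.24.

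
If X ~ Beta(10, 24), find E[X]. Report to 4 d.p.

The Beta mean is α/(α+β) = 10/(10+24) = 0.2941.

0.2941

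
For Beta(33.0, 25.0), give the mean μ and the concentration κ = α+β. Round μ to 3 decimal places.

μ = 0.569, κ = 58.0

κ = α+β = 33.0+25.0 = 58.0; μ = α/κ = 33.0/58.0 = 0.569.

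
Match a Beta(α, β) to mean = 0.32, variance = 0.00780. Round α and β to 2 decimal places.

α = 8.61, β = 18.29

Let s = α+β. The Beta variance is μ(1−μ)/(s+1).
So s+1 = μ(1−μ)/σ² = (0.32×0.68)/0.00780 = 0.2176/0.00780 = 27.8974, giving s = 26.8974.
Then α = μs = 0.32×26.8974 = 8.61 and β = (1−μ)s = 0.68×26.8974 = 18.29.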